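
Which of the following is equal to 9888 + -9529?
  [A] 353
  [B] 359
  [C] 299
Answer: B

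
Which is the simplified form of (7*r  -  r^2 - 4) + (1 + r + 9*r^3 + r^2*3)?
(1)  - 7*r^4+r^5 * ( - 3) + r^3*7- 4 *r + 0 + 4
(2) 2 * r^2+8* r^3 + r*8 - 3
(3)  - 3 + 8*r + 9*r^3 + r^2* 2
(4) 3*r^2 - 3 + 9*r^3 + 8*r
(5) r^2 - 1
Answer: 3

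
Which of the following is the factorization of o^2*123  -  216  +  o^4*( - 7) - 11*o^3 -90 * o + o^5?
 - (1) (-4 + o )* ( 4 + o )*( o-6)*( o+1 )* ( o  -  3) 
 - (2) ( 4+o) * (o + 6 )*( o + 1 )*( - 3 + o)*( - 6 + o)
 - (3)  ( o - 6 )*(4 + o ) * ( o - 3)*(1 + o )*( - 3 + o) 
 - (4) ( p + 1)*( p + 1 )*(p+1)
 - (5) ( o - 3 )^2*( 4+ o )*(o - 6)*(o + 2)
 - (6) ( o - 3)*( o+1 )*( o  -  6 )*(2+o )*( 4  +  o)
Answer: 3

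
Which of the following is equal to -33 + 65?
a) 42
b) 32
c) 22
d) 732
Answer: b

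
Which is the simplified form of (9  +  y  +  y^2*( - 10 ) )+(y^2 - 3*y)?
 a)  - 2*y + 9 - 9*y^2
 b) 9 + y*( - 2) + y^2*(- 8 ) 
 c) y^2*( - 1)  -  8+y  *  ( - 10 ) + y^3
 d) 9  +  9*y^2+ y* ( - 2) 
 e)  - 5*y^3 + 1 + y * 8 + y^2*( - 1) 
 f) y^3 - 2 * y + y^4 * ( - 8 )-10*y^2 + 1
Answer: a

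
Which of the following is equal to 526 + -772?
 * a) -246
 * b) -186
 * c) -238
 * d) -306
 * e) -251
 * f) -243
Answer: a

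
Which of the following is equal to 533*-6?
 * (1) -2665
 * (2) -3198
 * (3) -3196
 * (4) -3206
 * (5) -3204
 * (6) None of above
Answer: 2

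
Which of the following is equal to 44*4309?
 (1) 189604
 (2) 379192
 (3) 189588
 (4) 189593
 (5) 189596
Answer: 5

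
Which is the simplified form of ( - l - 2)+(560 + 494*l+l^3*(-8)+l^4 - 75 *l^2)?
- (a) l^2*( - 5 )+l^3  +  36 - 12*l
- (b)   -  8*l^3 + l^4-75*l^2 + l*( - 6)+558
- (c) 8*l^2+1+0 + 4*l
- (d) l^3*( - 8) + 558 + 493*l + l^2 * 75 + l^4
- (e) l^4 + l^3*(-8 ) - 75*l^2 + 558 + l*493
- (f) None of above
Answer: e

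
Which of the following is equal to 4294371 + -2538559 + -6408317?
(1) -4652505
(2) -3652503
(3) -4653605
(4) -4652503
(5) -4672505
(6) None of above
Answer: 1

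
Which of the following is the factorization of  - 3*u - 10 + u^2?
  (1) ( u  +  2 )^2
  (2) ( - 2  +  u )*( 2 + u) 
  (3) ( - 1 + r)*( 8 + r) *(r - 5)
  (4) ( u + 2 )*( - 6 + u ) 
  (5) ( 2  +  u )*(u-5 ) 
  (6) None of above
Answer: 5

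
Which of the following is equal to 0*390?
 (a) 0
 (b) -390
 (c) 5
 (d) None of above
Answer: a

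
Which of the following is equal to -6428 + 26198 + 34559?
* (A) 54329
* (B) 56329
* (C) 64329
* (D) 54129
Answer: A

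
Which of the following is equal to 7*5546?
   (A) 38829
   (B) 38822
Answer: B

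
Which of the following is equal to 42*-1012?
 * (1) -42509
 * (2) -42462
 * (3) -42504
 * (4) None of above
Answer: 3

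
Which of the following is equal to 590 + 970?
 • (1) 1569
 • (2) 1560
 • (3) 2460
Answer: 2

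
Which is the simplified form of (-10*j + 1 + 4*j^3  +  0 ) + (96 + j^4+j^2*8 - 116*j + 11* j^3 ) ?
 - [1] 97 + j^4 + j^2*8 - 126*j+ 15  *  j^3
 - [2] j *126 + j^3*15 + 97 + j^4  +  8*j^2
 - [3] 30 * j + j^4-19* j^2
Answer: 1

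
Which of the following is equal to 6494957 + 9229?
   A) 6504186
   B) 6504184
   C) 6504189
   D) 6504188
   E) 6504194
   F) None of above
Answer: A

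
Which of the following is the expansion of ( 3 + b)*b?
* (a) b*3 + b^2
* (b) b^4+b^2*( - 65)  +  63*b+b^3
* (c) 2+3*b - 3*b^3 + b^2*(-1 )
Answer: a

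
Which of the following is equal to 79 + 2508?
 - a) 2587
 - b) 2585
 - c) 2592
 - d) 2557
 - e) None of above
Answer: a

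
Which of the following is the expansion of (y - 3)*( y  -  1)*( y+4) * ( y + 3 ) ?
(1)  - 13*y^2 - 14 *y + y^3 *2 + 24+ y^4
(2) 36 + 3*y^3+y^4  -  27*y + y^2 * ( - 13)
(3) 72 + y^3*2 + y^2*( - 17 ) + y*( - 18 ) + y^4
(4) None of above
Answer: 2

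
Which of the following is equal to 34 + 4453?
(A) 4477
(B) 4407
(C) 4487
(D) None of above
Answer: C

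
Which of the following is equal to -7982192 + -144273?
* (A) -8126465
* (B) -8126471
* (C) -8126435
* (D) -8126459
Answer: A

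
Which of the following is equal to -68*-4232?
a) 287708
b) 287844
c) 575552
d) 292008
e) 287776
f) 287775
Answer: e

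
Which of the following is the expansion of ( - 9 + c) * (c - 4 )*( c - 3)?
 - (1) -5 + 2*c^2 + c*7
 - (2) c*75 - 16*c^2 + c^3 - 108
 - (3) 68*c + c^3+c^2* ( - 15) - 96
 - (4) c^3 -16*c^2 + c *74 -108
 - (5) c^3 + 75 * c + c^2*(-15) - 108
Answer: 2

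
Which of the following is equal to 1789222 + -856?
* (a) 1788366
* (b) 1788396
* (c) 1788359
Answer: a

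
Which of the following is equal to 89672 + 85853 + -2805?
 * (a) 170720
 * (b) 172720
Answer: b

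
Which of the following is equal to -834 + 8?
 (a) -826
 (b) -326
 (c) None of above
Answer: a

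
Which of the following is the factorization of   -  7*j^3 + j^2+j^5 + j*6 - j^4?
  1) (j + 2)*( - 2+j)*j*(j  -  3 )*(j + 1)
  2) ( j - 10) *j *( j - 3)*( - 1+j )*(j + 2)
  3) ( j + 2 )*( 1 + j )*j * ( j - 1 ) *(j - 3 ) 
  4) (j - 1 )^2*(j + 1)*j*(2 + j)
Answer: 3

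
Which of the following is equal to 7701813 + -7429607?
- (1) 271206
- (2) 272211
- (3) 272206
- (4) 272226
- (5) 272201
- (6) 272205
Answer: 3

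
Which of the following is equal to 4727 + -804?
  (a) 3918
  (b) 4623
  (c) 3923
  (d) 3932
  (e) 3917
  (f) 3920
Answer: c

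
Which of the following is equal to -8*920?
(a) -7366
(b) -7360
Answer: b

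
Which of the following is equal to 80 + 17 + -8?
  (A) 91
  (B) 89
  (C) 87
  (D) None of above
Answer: B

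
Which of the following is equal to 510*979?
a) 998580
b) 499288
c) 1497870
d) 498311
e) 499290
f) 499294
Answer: e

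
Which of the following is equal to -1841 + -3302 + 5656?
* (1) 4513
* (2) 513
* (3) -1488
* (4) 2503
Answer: 2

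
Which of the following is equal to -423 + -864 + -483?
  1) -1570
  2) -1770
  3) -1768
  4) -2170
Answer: 2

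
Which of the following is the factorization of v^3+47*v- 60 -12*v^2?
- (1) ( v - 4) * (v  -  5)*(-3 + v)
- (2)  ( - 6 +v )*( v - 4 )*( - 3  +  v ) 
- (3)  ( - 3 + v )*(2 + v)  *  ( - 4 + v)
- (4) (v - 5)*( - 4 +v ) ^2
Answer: 1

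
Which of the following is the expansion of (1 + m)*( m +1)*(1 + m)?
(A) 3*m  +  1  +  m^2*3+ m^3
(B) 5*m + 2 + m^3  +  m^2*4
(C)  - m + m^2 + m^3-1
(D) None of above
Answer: A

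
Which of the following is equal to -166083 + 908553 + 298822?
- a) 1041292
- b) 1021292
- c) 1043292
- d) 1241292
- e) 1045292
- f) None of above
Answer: a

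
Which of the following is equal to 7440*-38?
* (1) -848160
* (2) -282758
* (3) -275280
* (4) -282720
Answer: 4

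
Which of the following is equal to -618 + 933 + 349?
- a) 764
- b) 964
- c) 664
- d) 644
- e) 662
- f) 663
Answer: c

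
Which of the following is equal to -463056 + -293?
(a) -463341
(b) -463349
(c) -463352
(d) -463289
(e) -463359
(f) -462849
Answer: b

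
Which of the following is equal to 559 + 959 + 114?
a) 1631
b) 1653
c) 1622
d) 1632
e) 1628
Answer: d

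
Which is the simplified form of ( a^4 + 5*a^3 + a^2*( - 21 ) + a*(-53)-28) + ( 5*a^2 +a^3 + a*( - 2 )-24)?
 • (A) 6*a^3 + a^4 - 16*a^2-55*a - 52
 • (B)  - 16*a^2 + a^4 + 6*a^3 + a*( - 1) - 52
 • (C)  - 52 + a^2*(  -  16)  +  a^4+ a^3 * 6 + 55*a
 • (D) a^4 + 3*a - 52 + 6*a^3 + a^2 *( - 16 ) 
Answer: A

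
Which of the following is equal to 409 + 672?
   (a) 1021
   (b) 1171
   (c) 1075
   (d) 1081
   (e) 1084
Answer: d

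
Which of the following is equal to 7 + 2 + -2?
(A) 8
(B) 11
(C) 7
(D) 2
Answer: C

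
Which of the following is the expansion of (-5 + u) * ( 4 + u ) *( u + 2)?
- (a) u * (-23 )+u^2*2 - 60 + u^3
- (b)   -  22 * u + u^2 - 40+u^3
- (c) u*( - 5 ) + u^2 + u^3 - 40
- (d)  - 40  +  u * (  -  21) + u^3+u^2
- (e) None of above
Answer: b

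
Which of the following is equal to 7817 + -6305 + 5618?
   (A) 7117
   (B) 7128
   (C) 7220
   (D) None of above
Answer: D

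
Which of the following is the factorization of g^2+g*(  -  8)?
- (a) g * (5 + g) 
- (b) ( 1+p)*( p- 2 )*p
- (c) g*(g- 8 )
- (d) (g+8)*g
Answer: c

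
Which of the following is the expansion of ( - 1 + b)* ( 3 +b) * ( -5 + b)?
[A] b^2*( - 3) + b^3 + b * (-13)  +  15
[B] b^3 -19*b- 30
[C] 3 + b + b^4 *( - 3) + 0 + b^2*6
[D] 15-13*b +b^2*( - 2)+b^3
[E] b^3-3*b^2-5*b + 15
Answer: A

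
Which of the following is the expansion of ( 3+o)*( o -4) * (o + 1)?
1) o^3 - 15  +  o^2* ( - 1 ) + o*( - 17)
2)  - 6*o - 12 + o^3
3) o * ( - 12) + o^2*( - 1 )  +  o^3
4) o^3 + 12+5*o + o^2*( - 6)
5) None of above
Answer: 5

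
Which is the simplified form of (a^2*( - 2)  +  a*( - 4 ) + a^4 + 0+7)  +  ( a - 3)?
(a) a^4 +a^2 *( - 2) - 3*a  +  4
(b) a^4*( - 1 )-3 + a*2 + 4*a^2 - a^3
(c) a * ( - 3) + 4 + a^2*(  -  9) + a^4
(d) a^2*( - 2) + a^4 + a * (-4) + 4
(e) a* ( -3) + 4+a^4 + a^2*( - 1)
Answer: a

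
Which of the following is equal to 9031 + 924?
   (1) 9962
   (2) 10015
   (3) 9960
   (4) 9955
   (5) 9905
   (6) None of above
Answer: 4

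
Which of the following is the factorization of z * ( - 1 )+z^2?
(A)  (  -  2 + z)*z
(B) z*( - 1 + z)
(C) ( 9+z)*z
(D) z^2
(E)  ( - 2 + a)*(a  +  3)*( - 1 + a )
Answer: B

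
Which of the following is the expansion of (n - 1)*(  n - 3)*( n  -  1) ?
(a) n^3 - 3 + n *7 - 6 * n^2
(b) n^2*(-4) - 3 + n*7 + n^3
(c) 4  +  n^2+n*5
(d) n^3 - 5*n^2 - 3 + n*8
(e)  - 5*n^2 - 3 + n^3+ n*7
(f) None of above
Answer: e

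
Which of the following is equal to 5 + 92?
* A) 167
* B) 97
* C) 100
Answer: B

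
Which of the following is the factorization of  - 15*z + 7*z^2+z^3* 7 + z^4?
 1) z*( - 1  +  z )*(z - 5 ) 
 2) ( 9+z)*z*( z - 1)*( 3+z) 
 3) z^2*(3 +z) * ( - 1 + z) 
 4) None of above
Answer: 4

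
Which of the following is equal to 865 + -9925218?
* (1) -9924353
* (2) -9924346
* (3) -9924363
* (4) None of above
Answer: 1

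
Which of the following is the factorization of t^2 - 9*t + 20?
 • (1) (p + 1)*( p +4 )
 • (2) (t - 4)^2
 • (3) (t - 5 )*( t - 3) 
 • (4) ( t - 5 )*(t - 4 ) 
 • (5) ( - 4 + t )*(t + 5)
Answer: 4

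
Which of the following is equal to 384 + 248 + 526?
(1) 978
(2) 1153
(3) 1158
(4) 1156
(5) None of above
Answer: 3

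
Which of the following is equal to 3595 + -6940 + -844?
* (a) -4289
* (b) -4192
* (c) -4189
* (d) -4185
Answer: c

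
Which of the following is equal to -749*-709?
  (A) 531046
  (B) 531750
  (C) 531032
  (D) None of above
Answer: D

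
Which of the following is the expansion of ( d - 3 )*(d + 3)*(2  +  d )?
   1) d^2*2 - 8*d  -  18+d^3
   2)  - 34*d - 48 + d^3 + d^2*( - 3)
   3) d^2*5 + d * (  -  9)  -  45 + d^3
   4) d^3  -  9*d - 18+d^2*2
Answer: 4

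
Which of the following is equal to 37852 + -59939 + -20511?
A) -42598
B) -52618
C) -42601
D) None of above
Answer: A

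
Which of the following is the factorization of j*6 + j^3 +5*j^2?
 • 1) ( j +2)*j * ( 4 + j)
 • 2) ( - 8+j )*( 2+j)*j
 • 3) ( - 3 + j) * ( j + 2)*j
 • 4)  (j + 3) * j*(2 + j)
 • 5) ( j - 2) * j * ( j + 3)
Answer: 4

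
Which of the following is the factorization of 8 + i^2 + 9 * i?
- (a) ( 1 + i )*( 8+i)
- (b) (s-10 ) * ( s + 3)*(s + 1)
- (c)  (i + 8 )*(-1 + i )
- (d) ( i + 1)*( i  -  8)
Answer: a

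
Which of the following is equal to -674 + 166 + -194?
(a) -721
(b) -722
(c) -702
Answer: c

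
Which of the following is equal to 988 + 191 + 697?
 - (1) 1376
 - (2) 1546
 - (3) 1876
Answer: 3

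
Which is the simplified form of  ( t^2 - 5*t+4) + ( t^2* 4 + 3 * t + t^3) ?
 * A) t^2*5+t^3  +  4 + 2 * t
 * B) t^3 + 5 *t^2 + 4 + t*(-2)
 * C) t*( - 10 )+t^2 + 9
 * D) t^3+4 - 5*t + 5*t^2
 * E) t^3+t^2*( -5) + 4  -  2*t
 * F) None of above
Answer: B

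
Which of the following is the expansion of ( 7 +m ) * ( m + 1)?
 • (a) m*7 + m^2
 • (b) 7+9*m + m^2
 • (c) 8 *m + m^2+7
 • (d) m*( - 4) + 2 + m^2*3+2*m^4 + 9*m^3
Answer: c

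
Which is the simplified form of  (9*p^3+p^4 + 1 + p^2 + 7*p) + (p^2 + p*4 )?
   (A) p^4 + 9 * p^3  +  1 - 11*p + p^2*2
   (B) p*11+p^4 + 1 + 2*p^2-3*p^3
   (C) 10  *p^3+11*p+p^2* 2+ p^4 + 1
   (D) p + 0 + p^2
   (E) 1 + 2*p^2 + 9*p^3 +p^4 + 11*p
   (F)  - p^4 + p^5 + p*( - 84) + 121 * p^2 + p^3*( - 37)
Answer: E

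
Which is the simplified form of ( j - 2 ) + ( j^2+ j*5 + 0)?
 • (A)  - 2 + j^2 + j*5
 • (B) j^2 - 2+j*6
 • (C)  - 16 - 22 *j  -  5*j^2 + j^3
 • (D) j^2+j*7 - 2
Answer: B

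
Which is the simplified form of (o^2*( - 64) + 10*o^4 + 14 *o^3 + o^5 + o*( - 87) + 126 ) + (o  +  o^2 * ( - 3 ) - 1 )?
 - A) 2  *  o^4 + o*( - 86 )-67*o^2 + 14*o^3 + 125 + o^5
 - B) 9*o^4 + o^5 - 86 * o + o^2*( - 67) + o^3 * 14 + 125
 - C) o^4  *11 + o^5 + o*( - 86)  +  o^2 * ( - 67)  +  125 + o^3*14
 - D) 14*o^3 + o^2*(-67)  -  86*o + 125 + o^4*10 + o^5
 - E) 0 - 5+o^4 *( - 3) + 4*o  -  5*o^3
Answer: D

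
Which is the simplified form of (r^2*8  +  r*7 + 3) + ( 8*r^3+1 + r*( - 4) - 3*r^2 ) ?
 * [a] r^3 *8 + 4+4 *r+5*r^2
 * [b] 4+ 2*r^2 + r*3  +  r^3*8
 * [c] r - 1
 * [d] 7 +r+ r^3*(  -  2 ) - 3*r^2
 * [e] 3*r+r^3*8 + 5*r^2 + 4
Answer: e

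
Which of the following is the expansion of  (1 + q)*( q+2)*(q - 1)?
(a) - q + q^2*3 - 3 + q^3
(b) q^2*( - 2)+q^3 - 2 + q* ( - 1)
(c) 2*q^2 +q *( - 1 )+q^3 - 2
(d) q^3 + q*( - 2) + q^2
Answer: c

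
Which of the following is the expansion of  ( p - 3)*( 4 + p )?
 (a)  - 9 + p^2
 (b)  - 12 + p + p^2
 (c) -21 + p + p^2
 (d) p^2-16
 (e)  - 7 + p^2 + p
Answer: b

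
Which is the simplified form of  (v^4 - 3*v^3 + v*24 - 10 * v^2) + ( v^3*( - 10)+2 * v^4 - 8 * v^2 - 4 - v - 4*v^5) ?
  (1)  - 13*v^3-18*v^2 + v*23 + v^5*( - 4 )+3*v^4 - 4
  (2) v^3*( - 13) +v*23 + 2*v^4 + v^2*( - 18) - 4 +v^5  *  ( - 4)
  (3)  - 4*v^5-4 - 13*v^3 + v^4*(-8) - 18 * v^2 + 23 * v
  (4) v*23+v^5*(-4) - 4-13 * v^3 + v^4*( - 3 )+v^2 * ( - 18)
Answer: 1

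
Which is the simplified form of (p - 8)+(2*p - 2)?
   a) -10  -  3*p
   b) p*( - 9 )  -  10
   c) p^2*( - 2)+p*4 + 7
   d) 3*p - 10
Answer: d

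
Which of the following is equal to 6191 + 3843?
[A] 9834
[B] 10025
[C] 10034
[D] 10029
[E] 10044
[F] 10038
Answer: C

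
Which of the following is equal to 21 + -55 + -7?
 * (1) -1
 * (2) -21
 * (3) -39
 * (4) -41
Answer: 4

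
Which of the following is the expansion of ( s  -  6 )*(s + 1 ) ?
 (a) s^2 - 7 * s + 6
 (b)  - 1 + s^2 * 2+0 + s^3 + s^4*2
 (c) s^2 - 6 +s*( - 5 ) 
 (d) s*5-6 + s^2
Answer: c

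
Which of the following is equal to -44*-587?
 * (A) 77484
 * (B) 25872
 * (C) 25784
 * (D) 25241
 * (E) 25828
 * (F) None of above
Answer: E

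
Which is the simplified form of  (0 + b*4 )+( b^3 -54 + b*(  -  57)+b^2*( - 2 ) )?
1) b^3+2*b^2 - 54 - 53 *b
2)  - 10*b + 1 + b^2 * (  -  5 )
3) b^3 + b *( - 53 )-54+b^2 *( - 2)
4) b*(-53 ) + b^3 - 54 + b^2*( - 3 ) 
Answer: 3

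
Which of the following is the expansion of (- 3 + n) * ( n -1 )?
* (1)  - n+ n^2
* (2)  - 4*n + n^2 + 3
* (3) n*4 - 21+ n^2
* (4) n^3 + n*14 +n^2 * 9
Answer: 2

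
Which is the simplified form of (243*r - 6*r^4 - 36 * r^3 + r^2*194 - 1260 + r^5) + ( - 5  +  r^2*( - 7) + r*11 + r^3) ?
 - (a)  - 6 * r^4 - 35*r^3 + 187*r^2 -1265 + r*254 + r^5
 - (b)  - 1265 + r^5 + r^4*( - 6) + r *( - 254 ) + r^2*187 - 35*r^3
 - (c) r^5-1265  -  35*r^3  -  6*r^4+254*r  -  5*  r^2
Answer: a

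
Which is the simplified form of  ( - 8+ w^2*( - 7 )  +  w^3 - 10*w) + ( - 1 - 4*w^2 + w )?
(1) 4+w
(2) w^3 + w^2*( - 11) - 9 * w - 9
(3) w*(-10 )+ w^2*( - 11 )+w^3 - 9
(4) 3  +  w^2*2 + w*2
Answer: 2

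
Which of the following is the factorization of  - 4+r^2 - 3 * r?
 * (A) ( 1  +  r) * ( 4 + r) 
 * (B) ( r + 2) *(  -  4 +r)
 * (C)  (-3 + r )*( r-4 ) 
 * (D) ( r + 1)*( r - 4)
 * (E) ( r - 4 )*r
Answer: D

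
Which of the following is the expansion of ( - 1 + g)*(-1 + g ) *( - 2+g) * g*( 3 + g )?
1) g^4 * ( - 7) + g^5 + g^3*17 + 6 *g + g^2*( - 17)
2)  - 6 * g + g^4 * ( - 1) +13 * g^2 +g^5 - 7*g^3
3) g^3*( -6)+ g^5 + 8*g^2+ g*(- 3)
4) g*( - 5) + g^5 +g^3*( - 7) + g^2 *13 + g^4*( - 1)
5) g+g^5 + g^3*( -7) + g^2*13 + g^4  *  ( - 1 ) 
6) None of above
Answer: 2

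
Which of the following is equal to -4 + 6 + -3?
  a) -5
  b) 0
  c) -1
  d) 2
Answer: c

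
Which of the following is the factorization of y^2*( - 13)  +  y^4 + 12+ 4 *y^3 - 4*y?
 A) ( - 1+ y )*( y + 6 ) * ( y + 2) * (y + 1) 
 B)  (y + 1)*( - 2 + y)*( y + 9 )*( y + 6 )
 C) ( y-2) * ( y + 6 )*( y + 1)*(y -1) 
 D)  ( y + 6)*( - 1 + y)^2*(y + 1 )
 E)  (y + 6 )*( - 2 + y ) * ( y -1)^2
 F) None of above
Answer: C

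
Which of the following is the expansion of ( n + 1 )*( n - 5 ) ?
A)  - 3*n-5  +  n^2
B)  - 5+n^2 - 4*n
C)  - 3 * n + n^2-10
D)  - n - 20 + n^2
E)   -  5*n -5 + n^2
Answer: B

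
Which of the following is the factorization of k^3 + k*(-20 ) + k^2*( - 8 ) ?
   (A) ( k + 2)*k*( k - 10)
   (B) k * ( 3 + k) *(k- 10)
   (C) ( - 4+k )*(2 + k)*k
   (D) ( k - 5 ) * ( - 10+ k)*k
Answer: A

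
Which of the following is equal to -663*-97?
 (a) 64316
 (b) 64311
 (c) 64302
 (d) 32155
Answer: b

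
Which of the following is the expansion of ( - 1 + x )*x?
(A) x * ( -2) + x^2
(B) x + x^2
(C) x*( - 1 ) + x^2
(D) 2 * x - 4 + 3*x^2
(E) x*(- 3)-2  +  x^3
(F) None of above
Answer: C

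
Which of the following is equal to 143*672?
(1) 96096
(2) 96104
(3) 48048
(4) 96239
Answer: 1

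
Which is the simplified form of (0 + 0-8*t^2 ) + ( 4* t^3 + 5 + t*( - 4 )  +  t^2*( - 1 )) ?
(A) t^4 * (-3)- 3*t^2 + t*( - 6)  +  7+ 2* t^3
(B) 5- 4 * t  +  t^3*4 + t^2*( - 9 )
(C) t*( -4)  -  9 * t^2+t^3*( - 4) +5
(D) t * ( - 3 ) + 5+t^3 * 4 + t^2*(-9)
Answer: B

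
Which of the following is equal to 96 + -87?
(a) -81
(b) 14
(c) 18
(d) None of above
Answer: d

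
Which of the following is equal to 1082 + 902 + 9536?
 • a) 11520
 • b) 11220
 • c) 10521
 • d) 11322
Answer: a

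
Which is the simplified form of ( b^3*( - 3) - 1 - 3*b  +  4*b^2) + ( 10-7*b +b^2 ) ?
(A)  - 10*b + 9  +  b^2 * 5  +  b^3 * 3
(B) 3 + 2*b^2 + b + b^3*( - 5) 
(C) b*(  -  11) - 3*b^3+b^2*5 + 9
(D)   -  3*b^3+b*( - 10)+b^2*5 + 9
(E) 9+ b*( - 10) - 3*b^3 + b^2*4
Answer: D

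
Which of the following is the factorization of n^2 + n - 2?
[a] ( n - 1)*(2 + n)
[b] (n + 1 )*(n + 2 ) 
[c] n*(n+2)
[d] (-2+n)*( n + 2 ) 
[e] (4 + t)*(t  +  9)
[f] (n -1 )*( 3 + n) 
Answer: a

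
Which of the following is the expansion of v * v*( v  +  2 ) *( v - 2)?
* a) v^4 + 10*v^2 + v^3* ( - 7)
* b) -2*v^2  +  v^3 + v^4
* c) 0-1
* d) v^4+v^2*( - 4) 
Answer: d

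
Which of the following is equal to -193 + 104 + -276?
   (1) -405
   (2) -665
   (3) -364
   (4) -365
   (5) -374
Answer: 4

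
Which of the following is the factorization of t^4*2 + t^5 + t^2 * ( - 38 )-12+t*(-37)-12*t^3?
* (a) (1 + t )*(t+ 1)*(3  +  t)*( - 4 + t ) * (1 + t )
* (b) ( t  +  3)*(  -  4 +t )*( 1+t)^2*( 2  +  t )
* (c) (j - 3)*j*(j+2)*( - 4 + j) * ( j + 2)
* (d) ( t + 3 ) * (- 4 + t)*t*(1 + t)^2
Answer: a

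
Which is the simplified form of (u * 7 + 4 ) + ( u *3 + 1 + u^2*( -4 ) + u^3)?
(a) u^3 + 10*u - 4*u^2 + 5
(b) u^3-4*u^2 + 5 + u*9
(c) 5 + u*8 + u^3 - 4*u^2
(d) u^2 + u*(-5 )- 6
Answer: a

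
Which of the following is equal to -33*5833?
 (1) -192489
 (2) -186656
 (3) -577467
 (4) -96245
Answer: 1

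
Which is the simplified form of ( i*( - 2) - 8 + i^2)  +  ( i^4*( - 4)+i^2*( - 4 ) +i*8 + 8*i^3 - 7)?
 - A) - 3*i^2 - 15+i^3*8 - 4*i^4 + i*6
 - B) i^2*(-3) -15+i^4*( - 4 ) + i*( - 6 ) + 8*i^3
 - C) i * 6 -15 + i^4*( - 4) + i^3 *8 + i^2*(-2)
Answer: A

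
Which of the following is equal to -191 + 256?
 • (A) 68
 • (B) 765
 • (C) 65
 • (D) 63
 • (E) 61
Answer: C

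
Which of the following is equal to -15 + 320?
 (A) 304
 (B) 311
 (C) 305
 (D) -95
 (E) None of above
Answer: C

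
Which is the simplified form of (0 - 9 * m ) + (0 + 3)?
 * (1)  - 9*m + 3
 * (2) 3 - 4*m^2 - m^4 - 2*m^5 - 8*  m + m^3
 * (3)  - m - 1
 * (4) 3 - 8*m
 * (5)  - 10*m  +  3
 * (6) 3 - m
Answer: 1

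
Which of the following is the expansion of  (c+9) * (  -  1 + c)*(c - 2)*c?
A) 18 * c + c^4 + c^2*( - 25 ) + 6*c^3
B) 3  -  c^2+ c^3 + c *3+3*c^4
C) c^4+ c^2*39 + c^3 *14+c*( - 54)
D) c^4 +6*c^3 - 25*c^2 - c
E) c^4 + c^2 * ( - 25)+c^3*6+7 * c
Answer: A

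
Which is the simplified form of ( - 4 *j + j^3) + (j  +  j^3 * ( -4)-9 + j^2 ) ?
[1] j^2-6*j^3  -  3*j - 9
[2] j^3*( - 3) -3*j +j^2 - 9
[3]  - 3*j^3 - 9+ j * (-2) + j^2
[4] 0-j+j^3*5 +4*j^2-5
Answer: 2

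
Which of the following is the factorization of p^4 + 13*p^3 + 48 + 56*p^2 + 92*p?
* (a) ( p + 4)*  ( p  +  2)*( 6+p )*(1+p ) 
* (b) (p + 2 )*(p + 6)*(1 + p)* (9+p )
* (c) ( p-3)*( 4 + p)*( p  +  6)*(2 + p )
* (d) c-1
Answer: a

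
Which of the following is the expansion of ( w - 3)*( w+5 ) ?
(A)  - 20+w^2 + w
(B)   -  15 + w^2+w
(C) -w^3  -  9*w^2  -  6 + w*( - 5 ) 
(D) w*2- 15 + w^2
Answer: D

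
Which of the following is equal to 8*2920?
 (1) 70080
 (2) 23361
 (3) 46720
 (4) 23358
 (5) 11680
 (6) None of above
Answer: 6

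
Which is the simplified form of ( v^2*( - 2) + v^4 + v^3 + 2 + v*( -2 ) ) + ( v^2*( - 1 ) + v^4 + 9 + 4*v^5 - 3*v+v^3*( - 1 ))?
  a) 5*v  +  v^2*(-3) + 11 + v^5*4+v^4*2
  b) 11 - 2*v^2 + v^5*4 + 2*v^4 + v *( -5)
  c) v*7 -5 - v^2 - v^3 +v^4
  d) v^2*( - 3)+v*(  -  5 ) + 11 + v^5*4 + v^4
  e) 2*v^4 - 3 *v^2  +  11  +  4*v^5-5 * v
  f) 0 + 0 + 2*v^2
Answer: e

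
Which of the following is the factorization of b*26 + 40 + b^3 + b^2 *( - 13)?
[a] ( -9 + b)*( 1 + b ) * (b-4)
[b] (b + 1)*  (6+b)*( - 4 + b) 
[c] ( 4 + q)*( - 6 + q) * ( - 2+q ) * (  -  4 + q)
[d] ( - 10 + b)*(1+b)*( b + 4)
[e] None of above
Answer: e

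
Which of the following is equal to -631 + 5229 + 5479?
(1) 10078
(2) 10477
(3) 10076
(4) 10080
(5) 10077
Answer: 5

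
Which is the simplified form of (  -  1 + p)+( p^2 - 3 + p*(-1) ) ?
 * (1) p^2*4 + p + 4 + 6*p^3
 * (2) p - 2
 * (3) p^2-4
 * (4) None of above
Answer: 3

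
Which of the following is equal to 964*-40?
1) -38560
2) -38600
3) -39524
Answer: 1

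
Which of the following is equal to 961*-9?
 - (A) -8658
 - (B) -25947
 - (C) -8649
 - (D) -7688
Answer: C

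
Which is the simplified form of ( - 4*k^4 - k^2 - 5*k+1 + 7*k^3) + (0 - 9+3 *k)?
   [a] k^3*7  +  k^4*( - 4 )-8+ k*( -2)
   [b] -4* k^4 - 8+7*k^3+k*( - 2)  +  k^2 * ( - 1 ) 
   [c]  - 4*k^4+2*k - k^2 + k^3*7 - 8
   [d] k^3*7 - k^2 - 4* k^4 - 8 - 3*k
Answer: b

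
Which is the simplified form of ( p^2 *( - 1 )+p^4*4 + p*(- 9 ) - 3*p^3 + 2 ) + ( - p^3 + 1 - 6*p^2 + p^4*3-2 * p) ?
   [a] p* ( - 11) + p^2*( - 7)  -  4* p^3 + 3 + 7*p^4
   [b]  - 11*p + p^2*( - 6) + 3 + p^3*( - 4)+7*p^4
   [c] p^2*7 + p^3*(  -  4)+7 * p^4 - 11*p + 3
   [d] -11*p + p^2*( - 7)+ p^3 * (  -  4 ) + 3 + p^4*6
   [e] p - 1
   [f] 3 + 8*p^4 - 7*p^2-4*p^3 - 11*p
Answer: a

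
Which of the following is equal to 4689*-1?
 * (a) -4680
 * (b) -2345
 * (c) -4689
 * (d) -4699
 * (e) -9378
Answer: c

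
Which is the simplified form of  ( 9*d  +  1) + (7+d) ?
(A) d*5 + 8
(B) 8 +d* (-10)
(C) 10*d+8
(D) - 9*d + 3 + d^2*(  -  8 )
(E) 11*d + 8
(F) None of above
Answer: C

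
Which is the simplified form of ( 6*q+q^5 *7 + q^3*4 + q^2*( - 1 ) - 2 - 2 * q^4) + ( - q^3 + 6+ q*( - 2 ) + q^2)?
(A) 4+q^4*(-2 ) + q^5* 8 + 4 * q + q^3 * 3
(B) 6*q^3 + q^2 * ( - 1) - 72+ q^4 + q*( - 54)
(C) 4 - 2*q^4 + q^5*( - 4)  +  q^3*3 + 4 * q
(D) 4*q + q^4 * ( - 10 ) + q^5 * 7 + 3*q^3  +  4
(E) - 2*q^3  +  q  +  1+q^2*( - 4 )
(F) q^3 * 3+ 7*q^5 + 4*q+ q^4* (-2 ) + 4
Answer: F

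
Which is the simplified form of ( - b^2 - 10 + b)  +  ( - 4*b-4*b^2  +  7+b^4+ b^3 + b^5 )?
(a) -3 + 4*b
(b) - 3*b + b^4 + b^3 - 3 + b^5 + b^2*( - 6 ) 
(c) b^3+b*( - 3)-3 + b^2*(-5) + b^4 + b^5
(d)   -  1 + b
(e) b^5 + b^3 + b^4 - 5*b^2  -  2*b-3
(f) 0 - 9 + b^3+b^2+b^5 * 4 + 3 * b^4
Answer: c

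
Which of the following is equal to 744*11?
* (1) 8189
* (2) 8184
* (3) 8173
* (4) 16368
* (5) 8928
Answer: 2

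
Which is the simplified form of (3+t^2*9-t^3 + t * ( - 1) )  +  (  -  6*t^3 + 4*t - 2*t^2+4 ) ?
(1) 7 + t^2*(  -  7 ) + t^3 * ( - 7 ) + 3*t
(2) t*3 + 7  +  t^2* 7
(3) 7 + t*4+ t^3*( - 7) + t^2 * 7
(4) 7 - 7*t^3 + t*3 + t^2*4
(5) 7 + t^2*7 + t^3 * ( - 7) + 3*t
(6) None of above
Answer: 5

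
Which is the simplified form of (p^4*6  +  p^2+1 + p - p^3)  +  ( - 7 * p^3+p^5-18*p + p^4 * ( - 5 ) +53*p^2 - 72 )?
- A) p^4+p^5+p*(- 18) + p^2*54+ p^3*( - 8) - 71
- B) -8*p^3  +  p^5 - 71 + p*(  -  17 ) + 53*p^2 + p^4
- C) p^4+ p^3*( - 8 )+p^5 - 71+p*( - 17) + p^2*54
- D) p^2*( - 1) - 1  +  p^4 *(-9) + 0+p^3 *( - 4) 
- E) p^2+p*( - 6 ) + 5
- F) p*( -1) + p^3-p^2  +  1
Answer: C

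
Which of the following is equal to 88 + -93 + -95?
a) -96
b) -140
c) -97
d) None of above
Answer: d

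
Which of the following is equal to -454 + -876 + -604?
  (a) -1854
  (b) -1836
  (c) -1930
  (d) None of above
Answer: d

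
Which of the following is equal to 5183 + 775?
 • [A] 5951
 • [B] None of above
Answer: B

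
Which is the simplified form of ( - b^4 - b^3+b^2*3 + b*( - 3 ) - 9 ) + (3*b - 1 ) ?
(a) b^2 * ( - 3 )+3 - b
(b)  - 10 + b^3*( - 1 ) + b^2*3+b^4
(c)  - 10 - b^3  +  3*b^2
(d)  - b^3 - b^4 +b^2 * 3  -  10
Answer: d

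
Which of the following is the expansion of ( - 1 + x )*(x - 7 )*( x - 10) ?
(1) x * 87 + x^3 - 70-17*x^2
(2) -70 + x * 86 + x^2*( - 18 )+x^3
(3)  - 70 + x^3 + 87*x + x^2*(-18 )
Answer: 3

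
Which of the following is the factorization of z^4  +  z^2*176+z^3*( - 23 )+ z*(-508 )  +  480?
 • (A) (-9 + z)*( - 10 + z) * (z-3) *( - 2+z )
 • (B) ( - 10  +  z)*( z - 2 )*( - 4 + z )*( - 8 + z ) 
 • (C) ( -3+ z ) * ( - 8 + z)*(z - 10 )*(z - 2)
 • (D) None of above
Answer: C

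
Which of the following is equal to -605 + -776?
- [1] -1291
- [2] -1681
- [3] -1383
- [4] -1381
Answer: 4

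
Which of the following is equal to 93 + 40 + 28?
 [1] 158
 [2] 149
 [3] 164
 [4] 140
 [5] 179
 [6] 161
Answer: 6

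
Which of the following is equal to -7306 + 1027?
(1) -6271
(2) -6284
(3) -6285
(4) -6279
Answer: 4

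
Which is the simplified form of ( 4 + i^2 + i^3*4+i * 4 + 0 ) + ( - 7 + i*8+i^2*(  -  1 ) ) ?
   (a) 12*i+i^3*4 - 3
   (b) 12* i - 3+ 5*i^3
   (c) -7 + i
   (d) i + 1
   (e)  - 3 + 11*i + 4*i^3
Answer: a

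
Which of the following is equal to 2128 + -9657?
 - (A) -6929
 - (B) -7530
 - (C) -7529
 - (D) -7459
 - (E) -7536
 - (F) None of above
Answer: C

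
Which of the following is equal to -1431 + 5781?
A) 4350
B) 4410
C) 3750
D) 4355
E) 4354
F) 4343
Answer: A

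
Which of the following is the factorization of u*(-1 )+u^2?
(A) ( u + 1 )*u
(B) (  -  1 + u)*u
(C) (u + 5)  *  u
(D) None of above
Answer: B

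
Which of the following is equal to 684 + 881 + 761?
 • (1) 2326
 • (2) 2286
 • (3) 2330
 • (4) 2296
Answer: 1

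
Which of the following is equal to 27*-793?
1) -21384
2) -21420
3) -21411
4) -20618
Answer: 3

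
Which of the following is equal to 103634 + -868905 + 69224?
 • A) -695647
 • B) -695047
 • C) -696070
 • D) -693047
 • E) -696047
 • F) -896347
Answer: E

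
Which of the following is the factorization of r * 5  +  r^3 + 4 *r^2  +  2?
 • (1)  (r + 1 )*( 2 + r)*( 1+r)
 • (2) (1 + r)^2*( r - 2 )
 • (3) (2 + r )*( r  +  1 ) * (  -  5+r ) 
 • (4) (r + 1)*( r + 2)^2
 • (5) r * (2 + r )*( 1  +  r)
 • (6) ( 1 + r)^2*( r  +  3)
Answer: 1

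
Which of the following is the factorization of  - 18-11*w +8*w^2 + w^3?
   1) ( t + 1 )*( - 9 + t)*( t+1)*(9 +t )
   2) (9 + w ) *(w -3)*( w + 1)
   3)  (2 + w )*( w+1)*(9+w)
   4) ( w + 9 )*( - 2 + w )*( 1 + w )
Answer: 4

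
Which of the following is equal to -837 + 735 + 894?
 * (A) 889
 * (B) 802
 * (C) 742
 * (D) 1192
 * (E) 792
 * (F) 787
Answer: E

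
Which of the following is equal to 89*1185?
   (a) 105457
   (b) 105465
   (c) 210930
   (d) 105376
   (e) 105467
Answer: b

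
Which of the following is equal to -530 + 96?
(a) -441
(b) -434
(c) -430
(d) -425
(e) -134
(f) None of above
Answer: b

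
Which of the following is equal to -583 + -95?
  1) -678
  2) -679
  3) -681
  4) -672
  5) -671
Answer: 1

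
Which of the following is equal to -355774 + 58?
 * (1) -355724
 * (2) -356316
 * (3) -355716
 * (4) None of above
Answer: 3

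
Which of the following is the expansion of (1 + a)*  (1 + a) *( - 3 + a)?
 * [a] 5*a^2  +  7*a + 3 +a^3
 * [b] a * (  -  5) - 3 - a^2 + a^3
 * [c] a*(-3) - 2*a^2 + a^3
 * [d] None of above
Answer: b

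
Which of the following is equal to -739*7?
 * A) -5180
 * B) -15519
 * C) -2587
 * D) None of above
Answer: D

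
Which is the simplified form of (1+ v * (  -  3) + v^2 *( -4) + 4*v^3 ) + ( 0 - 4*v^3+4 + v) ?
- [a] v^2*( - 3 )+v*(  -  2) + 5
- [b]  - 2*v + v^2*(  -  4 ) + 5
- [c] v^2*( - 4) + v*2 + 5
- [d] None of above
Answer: b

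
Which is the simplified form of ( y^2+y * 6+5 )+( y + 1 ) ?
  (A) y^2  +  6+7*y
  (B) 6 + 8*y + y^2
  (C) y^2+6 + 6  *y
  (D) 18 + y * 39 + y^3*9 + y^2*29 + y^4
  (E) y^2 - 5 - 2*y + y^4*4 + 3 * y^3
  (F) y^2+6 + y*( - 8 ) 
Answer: A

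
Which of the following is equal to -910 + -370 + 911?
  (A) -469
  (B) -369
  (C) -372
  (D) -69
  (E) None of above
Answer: B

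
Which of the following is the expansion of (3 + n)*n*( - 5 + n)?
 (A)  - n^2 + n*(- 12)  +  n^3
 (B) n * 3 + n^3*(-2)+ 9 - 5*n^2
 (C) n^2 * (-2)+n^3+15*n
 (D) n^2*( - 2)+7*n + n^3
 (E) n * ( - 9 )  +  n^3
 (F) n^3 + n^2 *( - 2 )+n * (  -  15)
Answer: F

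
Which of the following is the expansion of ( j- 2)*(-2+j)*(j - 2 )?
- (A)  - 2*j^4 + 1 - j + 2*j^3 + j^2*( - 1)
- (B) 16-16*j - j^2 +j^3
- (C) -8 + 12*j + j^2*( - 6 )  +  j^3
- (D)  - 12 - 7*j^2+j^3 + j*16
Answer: C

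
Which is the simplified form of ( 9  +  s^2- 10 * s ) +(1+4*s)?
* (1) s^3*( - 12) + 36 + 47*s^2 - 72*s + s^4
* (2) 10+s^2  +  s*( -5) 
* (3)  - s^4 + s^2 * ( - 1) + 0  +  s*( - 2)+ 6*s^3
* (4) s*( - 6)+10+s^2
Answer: 4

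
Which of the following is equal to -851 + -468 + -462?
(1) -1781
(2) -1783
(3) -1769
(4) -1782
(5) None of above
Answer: 1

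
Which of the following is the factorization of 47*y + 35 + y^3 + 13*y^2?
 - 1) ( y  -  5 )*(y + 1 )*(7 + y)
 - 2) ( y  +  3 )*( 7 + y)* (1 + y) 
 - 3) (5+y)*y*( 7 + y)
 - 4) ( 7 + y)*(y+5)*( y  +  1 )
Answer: 4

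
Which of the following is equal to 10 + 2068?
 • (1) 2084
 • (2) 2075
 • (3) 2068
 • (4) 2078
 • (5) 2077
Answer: 4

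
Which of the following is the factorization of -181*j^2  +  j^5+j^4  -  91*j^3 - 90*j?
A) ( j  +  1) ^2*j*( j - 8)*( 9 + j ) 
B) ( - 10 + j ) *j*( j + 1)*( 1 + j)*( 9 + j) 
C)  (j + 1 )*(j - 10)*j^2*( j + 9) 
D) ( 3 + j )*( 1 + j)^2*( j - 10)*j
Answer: B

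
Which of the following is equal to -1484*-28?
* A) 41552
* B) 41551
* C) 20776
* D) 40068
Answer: A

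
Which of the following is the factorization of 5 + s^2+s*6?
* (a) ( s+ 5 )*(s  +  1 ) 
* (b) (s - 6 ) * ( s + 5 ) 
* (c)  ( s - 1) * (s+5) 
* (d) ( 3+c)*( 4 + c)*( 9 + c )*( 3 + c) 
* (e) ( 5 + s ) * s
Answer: a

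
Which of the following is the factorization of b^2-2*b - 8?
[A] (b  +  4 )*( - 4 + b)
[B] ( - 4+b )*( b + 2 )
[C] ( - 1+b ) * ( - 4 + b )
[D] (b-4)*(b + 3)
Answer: B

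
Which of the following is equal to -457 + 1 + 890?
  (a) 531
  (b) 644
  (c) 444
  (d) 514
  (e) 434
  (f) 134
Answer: e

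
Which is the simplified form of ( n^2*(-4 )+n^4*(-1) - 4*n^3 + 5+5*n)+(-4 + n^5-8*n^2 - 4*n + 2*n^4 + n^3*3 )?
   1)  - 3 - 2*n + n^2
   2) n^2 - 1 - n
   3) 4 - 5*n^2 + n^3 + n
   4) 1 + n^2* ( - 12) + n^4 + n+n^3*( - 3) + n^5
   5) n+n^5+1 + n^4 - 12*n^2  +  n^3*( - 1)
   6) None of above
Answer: 5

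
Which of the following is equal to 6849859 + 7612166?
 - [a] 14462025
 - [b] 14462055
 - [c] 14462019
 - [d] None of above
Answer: a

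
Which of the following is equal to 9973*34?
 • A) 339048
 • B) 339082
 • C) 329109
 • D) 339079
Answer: B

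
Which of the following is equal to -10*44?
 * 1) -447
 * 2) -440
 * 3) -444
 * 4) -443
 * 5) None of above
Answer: 2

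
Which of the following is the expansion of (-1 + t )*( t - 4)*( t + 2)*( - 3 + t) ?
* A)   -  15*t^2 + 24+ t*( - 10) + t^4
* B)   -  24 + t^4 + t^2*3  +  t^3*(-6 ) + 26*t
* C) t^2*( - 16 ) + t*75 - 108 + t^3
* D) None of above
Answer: B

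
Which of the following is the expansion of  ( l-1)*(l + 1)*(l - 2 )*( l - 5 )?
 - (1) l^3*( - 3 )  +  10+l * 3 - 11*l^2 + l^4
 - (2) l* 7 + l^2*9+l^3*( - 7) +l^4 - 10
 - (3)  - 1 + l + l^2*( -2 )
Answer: 2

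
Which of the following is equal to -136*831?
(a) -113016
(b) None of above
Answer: a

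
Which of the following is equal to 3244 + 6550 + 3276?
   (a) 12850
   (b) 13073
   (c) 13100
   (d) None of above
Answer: d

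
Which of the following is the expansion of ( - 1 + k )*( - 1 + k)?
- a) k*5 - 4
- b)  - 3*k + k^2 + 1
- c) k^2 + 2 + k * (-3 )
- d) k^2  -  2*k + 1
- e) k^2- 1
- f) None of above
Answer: d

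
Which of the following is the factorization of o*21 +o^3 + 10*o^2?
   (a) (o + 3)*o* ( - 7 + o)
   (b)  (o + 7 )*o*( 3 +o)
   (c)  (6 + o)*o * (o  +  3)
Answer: b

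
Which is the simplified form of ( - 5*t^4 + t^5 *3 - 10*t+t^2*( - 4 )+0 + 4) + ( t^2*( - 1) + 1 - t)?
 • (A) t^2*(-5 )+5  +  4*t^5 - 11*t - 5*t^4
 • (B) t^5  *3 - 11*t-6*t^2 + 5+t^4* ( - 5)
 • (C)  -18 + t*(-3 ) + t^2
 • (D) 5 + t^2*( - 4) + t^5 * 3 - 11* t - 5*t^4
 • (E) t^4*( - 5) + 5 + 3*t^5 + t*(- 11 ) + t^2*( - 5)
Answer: E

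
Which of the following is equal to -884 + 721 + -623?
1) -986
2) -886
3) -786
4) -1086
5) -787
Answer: 3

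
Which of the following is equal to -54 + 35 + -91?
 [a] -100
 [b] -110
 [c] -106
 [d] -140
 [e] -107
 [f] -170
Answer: b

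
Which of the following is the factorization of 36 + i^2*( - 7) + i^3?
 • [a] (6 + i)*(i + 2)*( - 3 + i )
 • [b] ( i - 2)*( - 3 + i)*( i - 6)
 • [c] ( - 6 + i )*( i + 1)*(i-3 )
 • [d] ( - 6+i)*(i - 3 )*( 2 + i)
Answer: d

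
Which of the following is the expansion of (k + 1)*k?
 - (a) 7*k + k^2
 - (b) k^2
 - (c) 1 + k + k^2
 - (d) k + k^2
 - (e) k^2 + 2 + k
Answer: d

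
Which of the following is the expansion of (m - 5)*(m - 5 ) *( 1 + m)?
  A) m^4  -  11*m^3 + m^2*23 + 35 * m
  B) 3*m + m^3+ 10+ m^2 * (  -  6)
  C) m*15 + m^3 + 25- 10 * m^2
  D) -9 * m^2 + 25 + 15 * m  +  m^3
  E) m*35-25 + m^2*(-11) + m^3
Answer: D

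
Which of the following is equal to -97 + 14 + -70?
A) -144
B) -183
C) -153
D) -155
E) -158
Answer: C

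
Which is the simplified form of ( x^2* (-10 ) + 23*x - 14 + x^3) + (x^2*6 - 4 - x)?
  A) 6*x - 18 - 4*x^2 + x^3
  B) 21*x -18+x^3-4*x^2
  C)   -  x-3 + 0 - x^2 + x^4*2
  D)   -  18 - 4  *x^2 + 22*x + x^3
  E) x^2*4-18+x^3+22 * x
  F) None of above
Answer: D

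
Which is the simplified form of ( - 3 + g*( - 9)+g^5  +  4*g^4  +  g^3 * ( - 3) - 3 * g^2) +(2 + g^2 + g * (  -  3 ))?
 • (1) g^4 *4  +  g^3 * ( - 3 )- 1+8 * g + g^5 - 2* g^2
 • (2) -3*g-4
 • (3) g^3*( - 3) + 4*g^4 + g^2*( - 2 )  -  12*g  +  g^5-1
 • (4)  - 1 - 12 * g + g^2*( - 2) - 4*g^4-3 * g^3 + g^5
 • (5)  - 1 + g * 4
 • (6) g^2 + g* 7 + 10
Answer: 3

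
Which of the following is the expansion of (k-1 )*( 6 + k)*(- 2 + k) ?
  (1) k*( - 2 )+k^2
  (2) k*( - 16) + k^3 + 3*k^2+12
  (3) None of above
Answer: 2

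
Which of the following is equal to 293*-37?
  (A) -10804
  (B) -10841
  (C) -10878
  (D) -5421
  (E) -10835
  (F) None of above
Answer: B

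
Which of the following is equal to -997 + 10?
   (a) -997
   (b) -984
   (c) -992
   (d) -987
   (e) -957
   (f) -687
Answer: d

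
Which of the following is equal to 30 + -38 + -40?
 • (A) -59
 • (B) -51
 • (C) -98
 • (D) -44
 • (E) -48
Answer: E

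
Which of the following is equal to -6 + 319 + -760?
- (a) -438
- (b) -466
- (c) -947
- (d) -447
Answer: d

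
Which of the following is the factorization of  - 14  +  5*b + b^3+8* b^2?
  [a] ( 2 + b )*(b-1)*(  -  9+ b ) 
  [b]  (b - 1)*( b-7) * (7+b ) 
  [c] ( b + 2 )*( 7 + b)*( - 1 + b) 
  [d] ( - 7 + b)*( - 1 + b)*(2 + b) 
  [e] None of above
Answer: c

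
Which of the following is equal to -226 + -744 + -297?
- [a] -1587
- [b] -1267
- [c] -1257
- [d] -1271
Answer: b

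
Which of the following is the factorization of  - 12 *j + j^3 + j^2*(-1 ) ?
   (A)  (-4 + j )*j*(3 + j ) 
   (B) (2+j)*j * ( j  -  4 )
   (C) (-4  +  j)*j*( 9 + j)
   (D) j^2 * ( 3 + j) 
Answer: A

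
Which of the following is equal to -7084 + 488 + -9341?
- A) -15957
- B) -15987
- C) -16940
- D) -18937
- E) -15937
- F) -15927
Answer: E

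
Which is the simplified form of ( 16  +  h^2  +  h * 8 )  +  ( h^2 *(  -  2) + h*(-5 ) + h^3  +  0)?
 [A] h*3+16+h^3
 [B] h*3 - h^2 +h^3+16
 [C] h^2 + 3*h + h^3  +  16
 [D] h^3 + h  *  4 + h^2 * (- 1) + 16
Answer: B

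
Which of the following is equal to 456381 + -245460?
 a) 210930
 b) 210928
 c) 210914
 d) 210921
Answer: d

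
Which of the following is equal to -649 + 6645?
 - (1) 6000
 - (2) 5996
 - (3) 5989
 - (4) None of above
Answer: 2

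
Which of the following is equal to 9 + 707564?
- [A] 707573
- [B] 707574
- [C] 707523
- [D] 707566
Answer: A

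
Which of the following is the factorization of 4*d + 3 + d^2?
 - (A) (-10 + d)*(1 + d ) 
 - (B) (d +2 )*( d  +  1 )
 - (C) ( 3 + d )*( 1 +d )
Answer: C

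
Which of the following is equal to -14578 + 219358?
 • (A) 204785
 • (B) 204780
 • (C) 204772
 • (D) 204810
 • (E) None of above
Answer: B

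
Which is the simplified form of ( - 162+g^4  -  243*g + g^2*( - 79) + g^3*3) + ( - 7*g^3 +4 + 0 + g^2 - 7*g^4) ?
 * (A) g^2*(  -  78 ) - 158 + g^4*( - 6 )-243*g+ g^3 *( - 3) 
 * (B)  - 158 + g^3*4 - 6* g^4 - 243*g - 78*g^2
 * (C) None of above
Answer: C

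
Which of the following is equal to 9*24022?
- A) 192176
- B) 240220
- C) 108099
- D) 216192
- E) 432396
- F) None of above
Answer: F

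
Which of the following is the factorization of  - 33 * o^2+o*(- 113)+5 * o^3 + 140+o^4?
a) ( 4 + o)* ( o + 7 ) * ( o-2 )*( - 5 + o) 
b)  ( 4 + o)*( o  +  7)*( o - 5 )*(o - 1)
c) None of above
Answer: b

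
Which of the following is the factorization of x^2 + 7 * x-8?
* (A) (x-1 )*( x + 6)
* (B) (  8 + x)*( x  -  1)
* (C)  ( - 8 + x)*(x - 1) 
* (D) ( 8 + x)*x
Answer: B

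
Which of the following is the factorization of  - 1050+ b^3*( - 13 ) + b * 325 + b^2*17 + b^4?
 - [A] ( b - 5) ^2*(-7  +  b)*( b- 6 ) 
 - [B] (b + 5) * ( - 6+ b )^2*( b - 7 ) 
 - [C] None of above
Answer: C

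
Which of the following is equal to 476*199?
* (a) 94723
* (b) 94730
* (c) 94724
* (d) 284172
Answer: c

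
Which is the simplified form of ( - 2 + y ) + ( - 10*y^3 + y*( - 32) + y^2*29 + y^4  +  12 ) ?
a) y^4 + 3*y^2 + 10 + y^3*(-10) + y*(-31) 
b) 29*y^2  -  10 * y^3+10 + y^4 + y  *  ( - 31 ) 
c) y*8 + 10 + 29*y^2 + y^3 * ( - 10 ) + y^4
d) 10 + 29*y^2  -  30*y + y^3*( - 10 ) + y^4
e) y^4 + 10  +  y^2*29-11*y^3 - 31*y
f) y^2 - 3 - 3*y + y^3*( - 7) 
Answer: b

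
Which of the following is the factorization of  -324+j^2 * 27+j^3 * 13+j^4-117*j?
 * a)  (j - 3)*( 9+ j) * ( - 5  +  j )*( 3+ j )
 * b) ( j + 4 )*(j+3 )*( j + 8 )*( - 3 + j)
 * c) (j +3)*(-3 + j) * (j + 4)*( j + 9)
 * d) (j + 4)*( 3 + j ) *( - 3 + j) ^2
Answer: c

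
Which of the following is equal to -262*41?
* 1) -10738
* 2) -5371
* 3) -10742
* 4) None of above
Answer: 3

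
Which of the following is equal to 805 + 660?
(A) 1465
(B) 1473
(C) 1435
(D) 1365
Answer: A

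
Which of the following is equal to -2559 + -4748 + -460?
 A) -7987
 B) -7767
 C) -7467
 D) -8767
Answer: B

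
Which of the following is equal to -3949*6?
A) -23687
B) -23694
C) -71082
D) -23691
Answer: B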